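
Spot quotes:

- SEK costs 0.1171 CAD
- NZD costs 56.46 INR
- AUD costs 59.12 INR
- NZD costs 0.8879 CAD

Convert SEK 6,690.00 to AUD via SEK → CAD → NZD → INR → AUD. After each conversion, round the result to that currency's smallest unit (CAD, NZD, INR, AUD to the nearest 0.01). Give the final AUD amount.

AUD 842.61

SEK 6,690.00 × 0.1171 = CAD 783.40
CAD 783.40 ÷ 0.8879 = NZD 882.31
NZD 882.31 × 56.46 = INR 49,815.22
INR 49,815.22 ÷ 59.12 = AUD 842.61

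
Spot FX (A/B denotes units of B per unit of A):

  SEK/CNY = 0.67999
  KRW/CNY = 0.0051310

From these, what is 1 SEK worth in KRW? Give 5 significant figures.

1 SEK × 0.67999 = 0.67999 CNY
0.67999 CNY ÷ 0.0051310 = 132.526 KRW

SEK/KRW = 132.53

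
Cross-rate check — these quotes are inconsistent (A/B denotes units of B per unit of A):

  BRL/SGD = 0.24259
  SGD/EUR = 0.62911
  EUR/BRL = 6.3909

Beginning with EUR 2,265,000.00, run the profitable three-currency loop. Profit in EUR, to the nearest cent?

Profit: EUR 57,237.86

Profitable loop is EUR → SGD → BRL → EUR:
EUR 2,265,000.00 ÷ 0.62911 = SGD 3,600,324.27
SGD 3,600,324.27 ÷ 0.24259 = BRL 14,841,189.94
BRL 14,841,189.94 ÷ 6.3909 = EUR 2,322,237.86
Profit = EUR 2,322,237.86 − EUR 2,265,000.00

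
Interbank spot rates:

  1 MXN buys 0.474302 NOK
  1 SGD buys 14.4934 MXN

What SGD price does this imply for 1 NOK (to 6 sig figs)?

NOK/SGD = 0.145470

1 NOK ÷ 0.474302 = 2.10836 MXN
2.10836 MXN ÷ 14.4934 = 0.14547 SGD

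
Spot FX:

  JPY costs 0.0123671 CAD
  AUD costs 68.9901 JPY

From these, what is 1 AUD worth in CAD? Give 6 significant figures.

AUD/CAD = 0.853207

1 AUD × 68.9901 = 68.9901 JPY
68.9901 JPY × 0.0123671 = 0.853207 CAD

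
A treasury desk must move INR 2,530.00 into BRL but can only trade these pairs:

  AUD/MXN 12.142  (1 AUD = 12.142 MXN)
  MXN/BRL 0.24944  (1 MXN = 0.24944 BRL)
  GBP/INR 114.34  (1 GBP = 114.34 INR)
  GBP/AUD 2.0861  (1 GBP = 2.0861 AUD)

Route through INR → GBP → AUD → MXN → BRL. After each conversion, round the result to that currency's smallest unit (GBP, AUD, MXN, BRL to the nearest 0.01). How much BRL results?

BRL 139.84

INR 2,530.00 ÷ 114.34 = GBP 22.13
GBP 22.13 × 2.0861 = AUD 46.17
AUD 46.17 × 12.142 = MXN 560.60
MXN 560.60 × 0.24944 = BRL 139.84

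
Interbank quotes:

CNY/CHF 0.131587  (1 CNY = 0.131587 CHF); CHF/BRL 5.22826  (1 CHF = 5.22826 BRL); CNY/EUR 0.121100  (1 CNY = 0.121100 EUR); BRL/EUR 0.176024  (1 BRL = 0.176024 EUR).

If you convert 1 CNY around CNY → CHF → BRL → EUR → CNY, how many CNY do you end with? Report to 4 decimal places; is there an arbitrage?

1.0000 (no arbitrage)

Around CNY → CHF → BRL → EUR → CNY: 1 × 0.131587 × 5.22826 × 0.176024 ÷ 0.121100 = 0.999995
Product ≈ 1 (deviation 0.000%, within rounding noise).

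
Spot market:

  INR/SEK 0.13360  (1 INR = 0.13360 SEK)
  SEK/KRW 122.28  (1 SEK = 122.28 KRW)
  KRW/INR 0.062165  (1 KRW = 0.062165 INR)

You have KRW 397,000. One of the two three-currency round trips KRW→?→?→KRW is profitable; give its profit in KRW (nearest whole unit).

Profit: KRW 6,179

Profitable loop is KRW → INR → SEK → KRW:
KRW 397,000 × 0.062165 = INR 24,679.51
INR 24,679.51 × 0.13360 = SEK 3,297.18
SEK 3,297.18 × 122.28 = KRW 403,179
Profit = KRW 403,179 − KRW 397,000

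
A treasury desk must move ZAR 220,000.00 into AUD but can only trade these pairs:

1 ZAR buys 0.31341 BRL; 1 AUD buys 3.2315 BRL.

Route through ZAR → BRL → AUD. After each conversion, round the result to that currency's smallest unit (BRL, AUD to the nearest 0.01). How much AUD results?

AUD 21,336.90

ZAR 220,000.00 × 0.31341 = BRL 68,950.20
BRL 68,950.20 ÷ 3.2315 = AUD 21,336.90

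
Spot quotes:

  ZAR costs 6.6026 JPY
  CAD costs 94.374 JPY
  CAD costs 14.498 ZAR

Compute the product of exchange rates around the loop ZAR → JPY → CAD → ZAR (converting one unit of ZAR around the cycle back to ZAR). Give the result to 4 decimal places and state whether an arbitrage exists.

Around ZAR → JPY → CAD → ZAR: 1 × 6.6026 ÷ 94.374 × 14.498 = 1.014310
Product > 1; profitable direction is ZAR → JPY → CAD → ZAR.

1.0143 (arbitrage exists)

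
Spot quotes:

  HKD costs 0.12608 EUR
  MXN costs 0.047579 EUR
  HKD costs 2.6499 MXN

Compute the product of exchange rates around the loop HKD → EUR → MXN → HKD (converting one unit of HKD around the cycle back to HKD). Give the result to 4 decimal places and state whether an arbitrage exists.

Around HKD → EUR → MXN → HKD: 1 × 0.12608 ÷ 0.047579 ÷ 2.6499 = 1.000003
Product ≈ 1 (deviation 0.000%, within rounding noise).

1.0000 (no arbitrage)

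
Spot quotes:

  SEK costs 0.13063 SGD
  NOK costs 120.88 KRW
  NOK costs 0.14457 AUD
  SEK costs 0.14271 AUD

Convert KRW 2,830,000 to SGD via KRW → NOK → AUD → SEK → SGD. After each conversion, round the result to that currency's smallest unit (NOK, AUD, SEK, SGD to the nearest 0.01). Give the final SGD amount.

SGD 3,098.12

KRW 2,830,000 ÷ 120.88 = NOK 23,411.65
NOK 23,411.65 × 0.14457 = AUD 3,384.62
AUD 3,384.62 ÷ 0.14271 = SEK 23,716.77
SEK 23,716.77 × 0.13063 = SGD 3,098.12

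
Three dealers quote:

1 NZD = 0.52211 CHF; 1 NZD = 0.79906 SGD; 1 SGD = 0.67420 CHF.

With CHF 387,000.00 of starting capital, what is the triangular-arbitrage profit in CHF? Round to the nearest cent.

Profit: CHF 12,316.35

Profitable loop is CHF → NZD → SGD → CHF:
CHF 387,000.00 ÷ 0.52211 = NZD 741,223.11
NZD 741,223.11 × 0.79906 = SGD 592,281.74
SGD 592,281.74 × 0.67420 = CHF 399,316.35
Profit = CHF 399,316.35 − CHF 387,000.00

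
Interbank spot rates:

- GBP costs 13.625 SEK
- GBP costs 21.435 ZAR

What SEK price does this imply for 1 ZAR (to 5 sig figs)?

1 ZAR ÷ 21.435 = 0.0466527 GBP
0.0466527 GBP × 13.625 = 0.635643 SEK

ZAR/SEK = 0.63564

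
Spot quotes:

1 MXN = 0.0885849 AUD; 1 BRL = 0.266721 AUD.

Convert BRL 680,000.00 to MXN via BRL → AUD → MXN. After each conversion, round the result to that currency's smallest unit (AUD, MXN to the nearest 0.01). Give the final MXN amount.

MXN 2,047,417.56

BRL 680,000.00 × 0.266721 = AUD 181,370.28
AUD 181,370.28 ÷ 0.0885849 = MXN 2,047,417.56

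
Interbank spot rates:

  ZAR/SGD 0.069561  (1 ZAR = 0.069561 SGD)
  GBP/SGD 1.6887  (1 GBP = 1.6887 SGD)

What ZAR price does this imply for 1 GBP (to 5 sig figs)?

1 GBP × 1.6887 = 1.6887 SGD
1.6887 SGD ÷ 0.069561 = 24.2765 ZAR

GBP/ZAR = 24.277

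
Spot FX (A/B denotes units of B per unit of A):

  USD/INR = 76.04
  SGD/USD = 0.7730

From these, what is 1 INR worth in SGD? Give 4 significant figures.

INR/SGD = 0.01701

1 INR ÷ 76.04 = 0.013151 USD
0.013151 USD ÷ 0.7730 = 0.0170129 SGD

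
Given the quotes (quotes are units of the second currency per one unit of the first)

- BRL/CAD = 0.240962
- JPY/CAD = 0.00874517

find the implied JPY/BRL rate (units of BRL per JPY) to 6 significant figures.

1 JPY × 0.00874517 = 0.00874517 CAD
0.00874517 CAD ÷ 0.240962 = 0.0362927 BRL

JPY/BRL = 0.0362927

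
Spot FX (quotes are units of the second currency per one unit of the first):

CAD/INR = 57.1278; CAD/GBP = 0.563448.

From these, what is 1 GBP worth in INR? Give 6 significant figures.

1 GBP ÷ 0.563448 = 1.77479 CAD
1.77479 CAD × 57.1278 = 101.39 INR

GBP/INR = 101.390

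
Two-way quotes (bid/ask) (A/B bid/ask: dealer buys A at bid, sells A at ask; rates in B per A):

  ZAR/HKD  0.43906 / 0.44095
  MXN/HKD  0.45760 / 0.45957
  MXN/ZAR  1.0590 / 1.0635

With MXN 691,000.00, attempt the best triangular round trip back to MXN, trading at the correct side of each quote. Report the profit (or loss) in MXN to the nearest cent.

Best loop MXN → ZAR → HKD → MXN:
MXN 691,000.00 × 1.0590 (sell MXN at bid) = ZAR 731,769.00
ZAR 731,769.00 × 0.43906 (sell ZAR at bid) = HKD 321,290.50
HKD 321,290.50 ÷ 0.45957 (buy MXN at ask) = MXN 699,111.12

Net profit: MXN 8,111.12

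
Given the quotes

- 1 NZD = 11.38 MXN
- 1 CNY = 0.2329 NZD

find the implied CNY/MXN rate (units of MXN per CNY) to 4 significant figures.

CNY/MXN = 2.650

1 CNY × 0.2329 = 0.2329 NZD
0.2329 NZD × 11.38 = 2.6504 MXN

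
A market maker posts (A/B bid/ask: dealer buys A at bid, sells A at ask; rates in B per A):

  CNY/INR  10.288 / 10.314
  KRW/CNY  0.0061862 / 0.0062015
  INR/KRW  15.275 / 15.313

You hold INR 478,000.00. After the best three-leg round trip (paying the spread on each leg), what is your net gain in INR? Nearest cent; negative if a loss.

Net profit: INR 10,026.88

Best loop INR → CNY → KRW → INR:
INR 478,000.00 ÷ 10.314 (buy CNY at ask) = CNY 46,344.77
CNY 46,344.77 ÷ 0.0062015 (buy KRW at ask) = KRW 7,473,156
KRW 7,473,156 ÷ 15.313 (buy INR at ask) = INR 488,026.88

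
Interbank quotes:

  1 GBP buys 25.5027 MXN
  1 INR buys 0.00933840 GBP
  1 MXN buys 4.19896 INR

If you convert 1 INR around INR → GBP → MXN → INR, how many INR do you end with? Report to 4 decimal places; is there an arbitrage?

Around INR → GBP → MXN → INR: 1 × 0.00933840 × 25.5027 × 4.19896 = 1.000001
Product ≈ 1 (deviation 0.000%, within rounding noise).

1.0000 (no arbitrage)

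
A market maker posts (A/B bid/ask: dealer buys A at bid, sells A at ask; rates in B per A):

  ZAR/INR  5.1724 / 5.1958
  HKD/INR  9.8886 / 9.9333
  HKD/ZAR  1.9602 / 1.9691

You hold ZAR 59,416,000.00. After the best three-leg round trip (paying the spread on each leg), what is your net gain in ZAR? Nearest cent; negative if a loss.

Best loop ZAR → INR → HKD → ZAR:
ZAR 59,416,000.00 × 5.1724 (sell ZAR at bid) = INR 307,323,318.40
INR 307,323,318.40 ÷ 9.9333 (buy HKD at ask) = HKD 30,938,692.92
HKD 30,938,692.92 × 1.9602 (sell HKD at bid) = ZAR 60,646,025.87

Net profit: ZAR 1,230,025.87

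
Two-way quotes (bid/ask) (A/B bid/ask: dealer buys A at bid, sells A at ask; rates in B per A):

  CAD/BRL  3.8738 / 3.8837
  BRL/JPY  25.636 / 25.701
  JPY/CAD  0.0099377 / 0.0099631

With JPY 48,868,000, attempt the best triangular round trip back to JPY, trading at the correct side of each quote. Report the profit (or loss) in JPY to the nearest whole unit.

Net profit: JPY 271,913

Best loop JPY → BRL → CAD → JPY:
JPY 48,868,000 ÷ 25.701 (buy BRL at ask) = BRL 1,901,404.61
BRL 1,901,404.61 ÷ 3.8837 (buy CAD at ask) = CAD 489,585.86
CAD 489,585.86 ÷ 0.0099631 (buy JPY at ask) = JPY 49,139,913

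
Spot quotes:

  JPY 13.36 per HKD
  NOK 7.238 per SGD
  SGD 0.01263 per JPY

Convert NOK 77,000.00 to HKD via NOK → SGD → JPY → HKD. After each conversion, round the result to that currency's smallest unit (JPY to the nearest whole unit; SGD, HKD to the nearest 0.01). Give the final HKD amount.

NOK 77,000.00 ÷ 7.238 = SGD 10,638.30
SGD 10,638.30 ÷ 0.01263 = JPY 842,304
JPY 842,304 ÷ 13.36 = HKD 63,046.71

HKD 63,046.71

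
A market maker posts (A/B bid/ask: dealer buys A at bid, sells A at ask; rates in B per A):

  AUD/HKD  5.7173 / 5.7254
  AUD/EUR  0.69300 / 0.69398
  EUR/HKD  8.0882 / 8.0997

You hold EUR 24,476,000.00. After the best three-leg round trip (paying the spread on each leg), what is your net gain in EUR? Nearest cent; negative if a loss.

Best loop EUR → AUD → HKD → EUR:
EUR 24,476,000.00 ÷ 0.69398 (buy AUD at ask) = AUD 35,269,027.93
AUD 35,269,027.93 × 5.7173 (sell AUD at bid) = HKD 201,643,613.36
HKD 201,643,613.36 ÷ 8.0997 (buy EUR at ask) = EUR 24,895,195.30

Net profit: EUR 419,195.30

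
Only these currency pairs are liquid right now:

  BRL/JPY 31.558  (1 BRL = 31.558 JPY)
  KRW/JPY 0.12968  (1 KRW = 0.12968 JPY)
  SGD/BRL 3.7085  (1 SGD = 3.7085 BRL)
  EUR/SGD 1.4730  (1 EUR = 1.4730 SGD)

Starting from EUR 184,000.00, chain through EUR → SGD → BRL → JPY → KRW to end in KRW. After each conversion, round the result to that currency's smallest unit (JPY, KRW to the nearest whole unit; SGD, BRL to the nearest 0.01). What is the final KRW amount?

KRW 244,599,360

EUR 184,000.00 × 1.4730 = SGD 271,032.00
SGD 271,032.00 × 3.7085 = BRL 1,005,122.17
BRL 1,005,122.17 × 31.558 = JPY 31,719,645
JPY 31,719,645 ÷ 0.12968 = KRW 244,599,360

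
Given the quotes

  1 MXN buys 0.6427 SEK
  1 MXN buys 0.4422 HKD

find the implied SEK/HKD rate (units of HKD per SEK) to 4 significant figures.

1 SEK ÷ 0.6427 = 1.55594 MXN
1.55594 MXN × 0.4422 = 0.688035 HKD

SEK/HKD = 0.6880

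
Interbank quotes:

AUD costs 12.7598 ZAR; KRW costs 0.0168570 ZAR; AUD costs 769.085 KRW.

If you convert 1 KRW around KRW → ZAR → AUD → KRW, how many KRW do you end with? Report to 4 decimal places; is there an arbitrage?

Around KRW → ZAR → AUD → KRW: 1 × 0.0168570 ÷ 12.7598 × 769.085 = 1.016040
Product > 1; profitable direction is KRW → ZAR → AUD → KRW.

1.0160 (arbitrage exists)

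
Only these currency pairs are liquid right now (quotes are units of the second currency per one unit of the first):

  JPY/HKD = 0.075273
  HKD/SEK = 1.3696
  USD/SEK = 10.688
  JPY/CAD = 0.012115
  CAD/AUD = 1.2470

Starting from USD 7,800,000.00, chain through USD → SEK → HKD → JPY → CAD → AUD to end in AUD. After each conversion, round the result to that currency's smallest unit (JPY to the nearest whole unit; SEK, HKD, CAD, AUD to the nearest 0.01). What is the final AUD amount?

AUD 12,216,532.29

USD 7,800,000.00 × 10.688 = SEK 83,366,400.00
SEK 83,366,400.00 ÷ 1.3696 = HKD 60,869,158.88
HKD 60,869,158.88 ÷ 0.075273 = JPY 808,645,316
JPY 808,645,316 × 0.012115 = CAD 9,796,738.00
CAD 9,796,738.00 × 1.2470 = AUD 12,216,532.29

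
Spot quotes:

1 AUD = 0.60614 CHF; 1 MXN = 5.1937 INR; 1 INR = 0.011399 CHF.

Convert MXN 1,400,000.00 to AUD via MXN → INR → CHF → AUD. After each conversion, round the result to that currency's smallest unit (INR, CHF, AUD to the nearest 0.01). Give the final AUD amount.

AUD 136,740.98

MXN 1,400,000.00 × 5.1937 = INR 7,271,180.00
INR 7,271,180.00 × 0.011399 = CHF 82,884.18
CHF 82,884.18 ÷ 0.60614 = AUD 136,740.98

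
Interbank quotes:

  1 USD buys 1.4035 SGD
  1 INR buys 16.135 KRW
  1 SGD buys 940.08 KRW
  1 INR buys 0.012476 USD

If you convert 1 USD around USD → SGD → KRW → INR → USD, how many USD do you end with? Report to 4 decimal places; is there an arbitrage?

1.0202 (arbitrage exists)

Around USD → SGD → KRW → INR → USD: 1 × 1.4035 × 940.08 ÷ 16.135 × 0.012476 = 1.020196
Product > 1; profitable direction is USD → SGD → KRW → INR → USD.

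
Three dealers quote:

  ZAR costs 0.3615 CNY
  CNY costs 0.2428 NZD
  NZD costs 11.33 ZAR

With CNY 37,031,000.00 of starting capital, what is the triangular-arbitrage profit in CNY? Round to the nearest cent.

Profit: CNY 206,331.08

Profitable loop is CNY → ZAR → NZD → CNY:
CNY 37,031,000.00 ÷ 0.3615 = ZAR 102,437,067.77
ZAR 102,437,067.77 ÷ 11.33 = NZD 9,041,223.99
NZD 9,041,223.99 ÷ 0.2428 = CNY 37,237,331.08
Profit = CNY 37,237,331.08 − CNY 37,031,000.00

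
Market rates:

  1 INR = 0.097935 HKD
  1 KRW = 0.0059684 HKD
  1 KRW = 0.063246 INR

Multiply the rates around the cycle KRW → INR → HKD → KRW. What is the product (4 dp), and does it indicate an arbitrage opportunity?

Around KRW → INR → HKD → KRW: 1 × 0.063246 × 0.097935 ÷ 0.0059684 = 1.037799
Product > 1; profitable direction is KRW → INR → HKD → KRW.

1.0378 (arbitrage exists)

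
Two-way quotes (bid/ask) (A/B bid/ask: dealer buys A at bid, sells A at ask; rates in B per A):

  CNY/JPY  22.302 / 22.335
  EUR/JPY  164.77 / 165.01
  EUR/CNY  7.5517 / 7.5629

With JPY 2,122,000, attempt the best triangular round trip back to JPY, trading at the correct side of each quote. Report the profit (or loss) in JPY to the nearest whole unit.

Best loop JPY → EUR → CNY → JPY:
JPY 2,122,000 ÷ 165.01 (buy EUR at ask) = EUR 12,859.83
EUR 12,859.83 × 7.5517 (sell EUR at bid) = CNY 97,113.55
CNY 97,113.55 × 22.302 (sell CNY at bid) = JPY 2,165,826

Net profit: JPY 43,826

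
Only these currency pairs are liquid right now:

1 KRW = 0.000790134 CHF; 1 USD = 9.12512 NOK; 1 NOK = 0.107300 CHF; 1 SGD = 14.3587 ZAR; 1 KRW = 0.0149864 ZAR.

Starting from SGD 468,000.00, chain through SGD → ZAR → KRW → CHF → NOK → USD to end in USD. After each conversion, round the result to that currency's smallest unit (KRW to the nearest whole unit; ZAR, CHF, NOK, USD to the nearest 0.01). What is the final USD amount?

SGD 468,000.00 × 14.3587 = ZAR 6,719,871.60
ZAR 6,719,871.60 ÷ 0.0149864 = KRW 448,397,988
KRW 448,397,988 × 0.000790134 = CHF 354,294.50
CHF 354,294.50 ÷ 0.107300 = NOK 3,301,905.87
NOK 3,301,905.87 ÷ 9.12512 = USD 361,847.94

USD 361,847.94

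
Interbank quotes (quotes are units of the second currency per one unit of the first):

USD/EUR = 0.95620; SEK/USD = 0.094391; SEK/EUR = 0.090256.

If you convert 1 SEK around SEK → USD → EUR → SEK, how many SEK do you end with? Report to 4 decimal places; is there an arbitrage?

1.0000 (no arbitrage)

Around SEK → USD → EUR → SEK: 1 × 0.094391 × 0.95620 ÷ 0.090256 = 1.000007
Product ≈ 1 (deviation 0.001%, within rounding noise).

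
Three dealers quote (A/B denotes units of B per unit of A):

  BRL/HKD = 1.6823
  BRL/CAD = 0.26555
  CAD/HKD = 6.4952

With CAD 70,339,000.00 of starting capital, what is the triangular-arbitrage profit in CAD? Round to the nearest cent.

Profitable loop is CAD → HKD → BRL → CAD:
CAD 70,339,000.00 × 6.4952 = HKD 456,865,872.80
HKD 456,865,872.80 ÷ 1.6823 = BRL 271,572,176.66
BRL 271,572,176.66 × 0.26555 = CAD 72,115,991.51
Profit = CAD 72,115,991.51 − CAD 70,339,000.00

Profit: CAD 1,776,991.51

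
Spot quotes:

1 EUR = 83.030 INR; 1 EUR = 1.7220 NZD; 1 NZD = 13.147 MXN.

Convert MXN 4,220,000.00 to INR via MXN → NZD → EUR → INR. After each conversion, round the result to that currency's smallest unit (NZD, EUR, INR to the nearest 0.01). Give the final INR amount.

MXN 4,220,000.00 ÷ 13.147 = NZD 320,985.78
NZD 320,985.78 ÷ 1.7220 = EUR 186,402.89
EUR 186,402.89 × 83.030 = INR 15,477,031.96

INR 15,477,031.96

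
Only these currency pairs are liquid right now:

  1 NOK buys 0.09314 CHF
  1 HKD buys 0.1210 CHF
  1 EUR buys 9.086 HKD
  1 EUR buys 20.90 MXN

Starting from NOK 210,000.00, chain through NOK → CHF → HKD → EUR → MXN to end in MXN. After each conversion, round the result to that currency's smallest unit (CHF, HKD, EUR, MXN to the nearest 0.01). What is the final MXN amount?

NOK 210,000.00 × 0.09314 = CHF 19,559.40
CHF 19,559.40 ÷ 0.1210 = HKD 161,647.93
HKD 161,647.93 ÷ 9.086 = EUR 17,790.88
EUR 17,790.88 × 20.90 = MXN 371,829.39

MXN 371,829.39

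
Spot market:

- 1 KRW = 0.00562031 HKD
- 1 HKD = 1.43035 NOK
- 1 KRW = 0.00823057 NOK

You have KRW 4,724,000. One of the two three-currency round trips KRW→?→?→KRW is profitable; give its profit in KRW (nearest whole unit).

Profitable loop is KRW → NOK → HKD → KRW:
KRW 4,724,000 × 0.00823057 = NOK 38,881.21
NOK 38,881.21 ÷ 1.43035 = HKD 27,183.01
HKD 27,183.01 ÷ 0.00562031 = KRW 4,836,567
Profit = KRW 4,836,567 − KRW 4,724,000

Profit: KRW 112,567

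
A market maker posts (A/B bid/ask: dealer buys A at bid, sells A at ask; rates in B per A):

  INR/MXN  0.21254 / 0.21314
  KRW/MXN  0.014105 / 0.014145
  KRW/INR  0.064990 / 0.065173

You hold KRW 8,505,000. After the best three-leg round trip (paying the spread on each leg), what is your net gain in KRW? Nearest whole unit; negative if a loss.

Net profit: KRW 131,042

Best loop KRW → MXN → INR → KRW:
KRW 8,505,000 × 0.014105 (sell KRW at bid) = MXN 119,963.02
MXN 119,963.02 ÷ 0.21314 (buy INR at ask) = INR 562,836.75
INR 562,836.75 ÷ 0.065173 (buy KRW at ask) = KRW 8,636,042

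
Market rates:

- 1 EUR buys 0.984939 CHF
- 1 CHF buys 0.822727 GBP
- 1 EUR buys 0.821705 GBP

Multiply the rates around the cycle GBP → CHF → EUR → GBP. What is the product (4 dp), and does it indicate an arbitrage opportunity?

Around GBP → CHF → EUR → GBP: 1 ÷ 0.822727 ÷ 0.984939 × 0.821705 = 1.014030
Product > 1; profitable direction is GBP → CHF → EUR → GBP.

1.0140 (arbitrage exists)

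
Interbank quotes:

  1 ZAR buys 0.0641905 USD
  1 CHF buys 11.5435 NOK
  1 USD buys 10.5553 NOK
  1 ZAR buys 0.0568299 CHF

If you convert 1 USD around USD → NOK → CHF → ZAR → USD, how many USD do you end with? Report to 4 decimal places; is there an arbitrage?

1.0328 (arbitrage exists)

Around USD → NOK → CHF → ZAR → USD: 1 × 10.5553 ÷ 11.5435 ÷ 0.0568299 × 0.0641905 = 1.032825
Product > 1; profitable direction is USD → NOK → CHF → ZAR → USD.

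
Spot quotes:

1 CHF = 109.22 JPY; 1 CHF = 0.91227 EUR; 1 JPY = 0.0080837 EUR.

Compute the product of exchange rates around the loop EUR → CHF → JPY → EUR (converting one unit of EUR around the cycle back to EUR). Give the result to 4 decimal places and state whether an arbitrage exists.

0.9678 (arbitrage exists)

Around EUR → CHF → JPY → EUR: 1 ÷ 0.91227 × 109.22 × 0.0080837 = 0.967807
Product < 1; profitable direction is EUR → JPY → CHF → EUR.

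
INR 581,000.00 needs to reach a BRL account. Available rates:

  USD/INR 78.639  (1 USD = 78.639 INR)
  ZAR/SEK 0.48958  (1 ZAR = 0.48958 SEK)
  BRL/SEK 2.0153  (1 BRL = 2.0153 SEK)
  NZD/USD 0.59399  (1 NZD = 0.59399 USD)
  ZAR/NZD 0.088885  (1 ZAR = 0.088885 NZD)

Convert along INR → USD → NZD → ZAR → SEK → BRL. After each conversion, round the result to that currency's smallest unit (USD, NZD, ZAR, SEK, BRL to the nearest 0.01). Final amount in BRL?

INR 581,000.00 ÷ 78.639 = USD 7,388.19
USD 7,388.19 ÷ 0.59399 = NZD 12,438.24
NZD 12,438.24 ÷ 0.088885 = ZAR 139,936.32
ZAR 139,936.32 × 0.48958 = SEK 68,510.02
SEK 68,510.02 ÷ 2.0153 = BRL 33,994.95

BRL 33,994.95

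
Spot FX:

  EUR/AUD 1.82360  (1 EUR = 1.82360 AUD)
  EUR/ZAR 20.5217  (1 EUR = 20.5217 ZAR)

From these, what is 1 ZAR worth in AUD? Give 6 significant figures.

1 ZAR ÷ 20.5217 = 0.0487289 EUR
0.0487289 EUR × 1.82360 = 0.088862 AUD

ZAR/AUD = 0.0888620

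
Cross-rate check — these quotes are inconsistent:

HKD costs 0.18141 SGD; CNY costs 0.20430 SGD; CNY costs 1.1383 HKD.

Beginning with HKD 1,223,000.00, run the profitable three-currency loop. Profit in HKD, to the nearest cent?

Profit: HKD 13,163.88

Profitable loop is HKD → SGD → CNY → HKD:
HKD 1,223,000.00 × 0.18141 = SGD 221,864.43
SGD 221,864.43 ÷ 0.20430 = CNY 1,085,973.72
CNY 1,085,973.72 × 1.1383 = HKD 1,236,163.88
Profit = HKD 1,236,163.88 − HKD 1,223,000.00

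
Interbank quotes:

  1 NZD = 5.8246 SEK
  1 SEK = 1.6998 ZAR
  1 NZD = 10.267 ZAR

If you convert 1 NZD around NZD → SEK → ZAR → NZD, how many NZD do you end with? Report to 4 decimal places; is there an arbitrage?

0.9643 (arbitrage exists)

Around NZD → SEK → ZAR → NZD: 1 × 5.8246 × 1.6998 ÷ 10.267 = 0.964318
Product < 1; profitable direction is NZD → ZAR → SEK → NZD.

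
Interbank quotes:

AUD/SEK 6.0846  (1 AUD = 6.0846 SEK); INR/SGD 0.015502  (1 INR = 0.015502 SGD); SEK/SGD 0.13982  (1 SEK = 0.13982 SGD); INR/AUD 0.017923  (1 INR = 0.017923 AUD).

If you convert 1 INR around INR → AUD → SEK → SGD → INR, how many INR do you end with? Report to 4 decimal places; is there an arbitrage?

0.9836 (arbitrage exists)

Around INR → AUD → SEK → SGD → INR: 1 × 0.017923 × 6.0846 × 0.13982 ÷ 0.015502 = 0.983613
Product < 1; profitable direction is INR → SGD → SEK → AUD → INR.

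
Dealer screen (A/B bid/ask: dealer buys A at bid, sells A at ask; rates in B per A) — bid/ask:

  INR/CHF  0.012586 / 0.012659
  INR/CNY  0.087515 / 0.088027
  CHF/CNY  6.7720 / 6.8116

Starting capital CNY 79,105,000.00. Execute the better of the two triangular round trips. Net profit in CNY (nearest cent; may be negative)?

Best loop CNY → CHF → INR → CNY:
CNY 79,105,000.00 ÷ 6.8116 (buy CHF at ask) = CHF 11,613,277.35
CHF 11,613,277.35 ÷ 0.012659 (buy INR at ask) = INR 917,392,949.71
INR 917,392,949.71 × 0.087515 (sell INR at bid) = CNY 80,285,643.99

Net profit: CNY 1,180,643.99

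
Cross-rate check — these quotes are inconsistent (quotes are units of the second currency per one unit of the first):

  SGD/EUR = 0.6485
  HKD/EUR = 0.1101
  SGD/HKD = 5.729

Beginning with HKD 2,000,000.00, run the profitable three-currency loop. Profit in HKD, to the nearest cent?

Profit: HKD 56,240.15

Profitable loop is HKD → SGD → EUR → HKD:
HKD 2,000,000.00 ÷ 5.729 = SGD 349,101.06
SGD 349,101.06 × 0.6485 = EUR 226,392.04
EUR 226,392.04 ÷ 0.1101 = HKD 2,056,240.15
Profit = HKD 2,056,240.15 − HKD 2,000,000.00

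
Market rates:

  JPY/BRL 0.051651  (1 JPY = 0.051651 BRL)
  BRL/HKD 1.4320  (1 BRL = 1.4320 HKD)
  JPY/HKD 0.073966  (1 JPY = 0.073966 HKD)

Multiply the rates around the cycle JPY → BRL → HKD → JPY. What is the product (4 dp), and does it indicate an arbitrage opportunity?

Around JPY → BRL → HKD → JPY: 1 × 0.051651 × 1.4320 ÷ 0.073966 = 0.999976
Product ≈ 1 (deviation 0.002%, within rounding noise).

1.0000 (no arbitrage)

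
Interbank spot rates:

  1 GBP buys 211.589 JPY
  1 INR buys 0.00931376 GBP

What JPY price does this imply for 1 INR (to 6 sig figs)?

INR/JPY = 1.97069

1 INR × 0.00931376 = 0.00931376 GBP
0.00931376 GBP × 211.589 = 1.97069 JPY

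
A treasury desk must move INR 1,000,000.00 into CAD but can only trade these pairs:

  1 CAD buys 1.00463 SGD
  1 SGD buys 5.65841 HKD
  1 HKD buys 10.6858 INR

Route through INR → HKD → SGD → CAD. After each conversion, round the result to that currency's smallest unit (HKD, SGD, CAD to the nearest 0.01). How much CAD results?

INR 1,000,000.00 ÷ 10.6858 = HKD 93,582.14
HKD 93,582.14 ÷ 5.65841 = SGD 16,538.59
SGD 16,538.59 ÷ 1.00463 = CAD 16,462.37

CAD 16,462.37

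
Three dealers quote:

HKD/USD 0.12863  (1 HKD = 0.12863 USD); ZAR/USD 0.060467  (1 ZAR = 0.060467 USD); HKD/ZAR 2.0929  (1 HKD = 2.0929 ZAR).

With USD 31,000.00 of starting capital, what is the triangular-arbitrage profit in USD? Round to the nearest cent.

Profitable loop is USD → ZAR → HKD → USD:
USD 31,000.00 ÷ 0.060467 = ZAR 512,676.34
ZAR 512,676.34 ÷ 2.0929 = HKD 244,959.79
HKD 244,959.79 × 0.12863 = USD 31,509.18
Profit = USD 31,509.18 − USD 31,000.00

Profit: USD 509.18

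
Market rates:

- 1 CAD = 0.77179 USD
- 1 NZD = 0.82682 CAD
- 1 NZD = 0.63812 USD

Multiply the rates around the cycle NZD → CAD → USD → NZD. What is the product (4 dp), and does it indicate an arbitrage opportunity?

Around NZD → CAD → USD → NZD: 1 × 0.82682 × 0.77179 ÷ 0.63812 = 1.000018
Product ≈ 1 (deviation 0.002%, within rounding noise).

1.0000 (no arbitrage)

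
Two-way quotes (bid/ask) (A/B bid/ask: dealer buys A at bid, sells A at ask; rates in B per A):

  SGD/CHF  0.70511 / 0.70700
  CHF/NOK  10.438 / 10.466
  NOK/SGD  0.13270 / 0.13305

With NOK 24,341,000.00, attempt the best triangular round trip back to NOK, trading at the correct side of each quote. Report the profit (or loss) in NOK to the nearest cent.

Net profit: NOK 383,265.20

Best loop NOK → CHF → SGD → NOK:
NOK 24,341,000.00 ÷ 10.466 (buy CHF at ask) = CHF 2,325,721.38
CHF 2,325,721.38 ÷ 0.70700 (buy SGD at ask) = SGD 3,289,563.48
SGD 3,289,563.48 ÷ 0.13305 (buy NOK at ask) = NOK 24,724,265.20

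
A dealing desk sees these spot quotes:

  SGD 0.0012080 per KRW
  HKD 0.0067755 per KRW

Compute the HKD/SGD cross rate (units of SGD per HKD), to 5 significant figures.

HKD/SGD = 0.17829

1 HKD ÷ 0.0067755 = 147.591 KRW
147.591 KRW × 0.0012080 = 0.178289 SGD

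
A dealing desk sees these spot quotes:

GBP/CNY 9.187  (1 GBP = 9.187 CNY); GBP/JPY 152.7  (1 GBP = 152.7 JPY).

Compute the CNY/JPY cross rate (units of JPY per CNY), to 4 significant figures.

1 CNY ÷ 9.187 = 0.108849 GBP
0.108849 GBP × 152.7 = 16.6213 JPY

CNY/JPY = 16.62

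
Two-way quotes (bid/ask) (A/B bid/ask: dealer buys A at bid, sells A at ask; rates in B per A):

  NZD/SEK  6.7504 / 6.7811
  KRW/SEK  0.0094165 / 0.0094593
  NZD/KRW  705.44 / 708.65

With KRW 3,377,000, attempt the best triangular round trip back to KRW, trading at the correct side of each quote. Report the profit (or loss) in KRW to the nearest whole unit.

Net profit: KRW 23,711

Best loop KRW → NZD → SEK → KRW:
KRW 3,377,000 ÷ 708.65 (buy NZD at ask) = NZD 4,765.40
NZD 4,765.40 × 6.7504 (sell NZD at bid) = SEK 32,168.35
SEK 32,168.35 ÷ 0.0094593 (buy KRW at ask) = KRW 3,400,711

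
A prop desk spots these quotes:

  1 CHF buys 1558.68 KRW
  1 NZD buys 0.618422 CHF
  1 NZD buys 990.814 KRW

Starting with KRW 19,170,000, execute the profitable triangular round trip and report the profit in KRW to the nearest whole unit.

Profitable loop is KRW → CHF → NZD → KRW:
KRW 19,170,000 ÷ 1558.68 = CHF 12,298.87
CHF 12,298.87 ÷ 0.618422 = NZD 19,887.50
NZD 19,887.50 × 990.814 = KRW 19,704,815
Profit = KRW 19,704,815 − KRW 19,170,000

Profit: KRW 534,815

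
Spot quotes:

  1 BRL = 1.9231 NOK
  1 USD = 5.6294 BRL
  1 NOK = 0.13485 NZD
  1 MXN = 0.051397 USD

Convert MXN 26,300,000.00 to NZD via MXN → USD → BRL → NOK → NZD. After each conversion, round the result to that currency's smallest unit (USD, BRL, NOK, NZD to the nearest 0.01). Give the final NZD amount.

NZD 1,973,369.66

MXN 26,300,000.00 × 0.051397 = USD 1,351,741.10
USD 1,351,741.10 × 5.6294 = BRL 7,609,491.35
BRL 7,609,491.35 × 1.9231 = NOK 14,633,812.82
NOK 14,633,812.82 × 0.13485 = NZD 1,973,369.66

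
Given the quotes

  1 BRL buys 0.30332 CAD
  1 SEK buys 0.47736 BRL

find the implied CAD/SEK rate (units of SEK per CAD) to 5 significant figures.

1 CAD ÷ 0.30332 = 3.29685 BRL
3.29685 BRL ÷ 0.47736 = 6.90642 SEK

CAD/SEK = 6.9064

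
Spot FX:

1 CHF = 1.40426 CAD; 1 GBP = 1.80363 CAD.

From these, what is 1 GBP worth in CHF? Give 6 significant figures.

1 GBP × 1.80363 = 1.80363 CAD
1.80363 CAD ÷ 1.40426 = 1.2844 CHF

GBP/CHF = 1.28440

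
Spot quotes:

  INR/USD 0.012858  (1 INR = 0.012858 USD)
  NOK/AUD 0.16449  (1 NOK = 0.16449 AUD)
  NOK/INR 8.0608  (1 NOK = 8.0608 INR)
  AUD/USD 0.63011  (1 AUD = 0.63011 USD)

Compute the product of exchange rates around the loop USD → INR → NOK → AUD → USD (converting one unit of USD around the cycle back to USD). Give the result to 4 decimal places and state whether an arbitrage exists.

Around USD → INR → NOK → AUD → USD: 1 ÷ 0.012858 ÷ 8.0608 × 0.16449 × 0.63011 = 1.000010
Product ≈ 1 (deviation 0.001%, within rounding noise).

1.0000 (no arbitrage)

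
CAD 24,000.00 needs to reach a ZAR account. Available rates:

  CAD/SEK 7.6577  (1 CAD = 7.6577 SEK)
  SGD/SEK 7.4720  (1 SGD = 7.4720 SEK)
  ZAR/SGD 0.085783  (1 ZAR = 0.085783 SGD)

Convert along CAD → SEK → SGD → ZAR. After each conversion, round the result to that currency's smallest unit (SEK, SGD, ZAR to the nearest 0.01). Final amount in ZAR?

CAD 24,000.00 × 7.6577 = SEK 183,784.80
SEK 183,784.80 ÷ 7.4720 = SGD 24,596.47
SGD 24,596.47 ÷ 0.085783 = ZAR 286,728.96

ZAR 286,728.96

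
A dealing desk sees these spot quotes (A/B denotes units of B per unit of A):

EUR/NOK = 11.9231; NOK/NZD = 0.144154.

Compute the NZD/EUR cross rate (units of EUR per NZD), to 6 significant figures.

NZD/EUR = 0.581814

1 NZD ÷ 0.144154 = 6.93703 NOK
6.93703 NOK ÷ 11.9231 = 0.581814 EUR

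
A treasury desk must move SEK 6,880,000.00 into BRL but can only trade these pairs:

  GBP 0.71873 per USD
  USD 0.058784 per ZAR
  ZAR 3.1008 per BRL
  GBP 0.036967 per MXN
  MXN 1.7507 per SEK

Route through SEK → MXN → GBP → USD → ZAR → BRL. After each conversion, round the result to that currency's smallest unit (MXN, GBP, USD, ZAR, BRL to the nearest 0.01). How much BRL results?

SEK 6,880,000.00 × 1.7507 = MXN 12,044,816.00
MXN 12,044,816.00 × 0.036967 = GBP 445,260.71
GBP 445,260.71 ÷ 0.71873 = USD 619,510.40
USD 619,510.40 ÷ 0.058784 = ZAR 10,538,758.85
ZAR 10,538,758.85 ÷ 3.1008 = BRL 3,398,722.54

BRL 3,398,722.54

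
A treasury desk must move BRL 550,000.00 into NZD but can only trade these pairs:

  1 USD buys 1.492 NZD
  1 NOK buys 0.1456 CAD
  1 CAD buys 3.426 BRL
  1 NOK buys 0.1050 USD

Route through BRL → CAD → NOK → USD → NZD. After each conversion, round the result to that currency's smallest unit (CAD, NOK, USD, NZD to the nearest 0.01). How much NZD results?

NZD 172,731.72

BRL 550,000.00 ÷ 3.426 = CAD 160,537.07
CAD 160,537.07 ÷ 0.1456 = NOK 1,102,589.77
NOK 1,102,589.77 × 0.1050 = USD 115,771.93
USD 115,771.93 × 1.492 = NZD 172,731.72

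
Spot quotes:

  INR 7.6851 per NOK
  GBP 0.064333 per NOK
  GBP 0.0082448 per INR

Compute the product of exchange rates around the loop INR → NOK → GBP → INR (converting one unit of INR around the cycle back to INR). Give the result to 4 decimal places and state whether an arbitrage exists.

Around INR → NOK → GBP → INR: 1 ÷ 7.6851 × 0.064333 ÷ 0.0082448 = 1.015323
Product > 1; profitable direction is INR → NOK → GBP → INR.

1.0153 (arbitrage exists)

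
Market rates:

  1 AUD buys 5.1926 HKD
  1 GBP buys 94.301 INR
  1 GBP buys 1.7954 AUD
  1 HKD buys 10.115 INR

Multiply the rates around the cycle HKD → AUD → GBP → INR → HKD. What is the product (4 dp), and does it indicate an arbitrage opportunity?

1.0000 (no arbitrage)

Around HKD → AUD → GBP → INR → HKD: 1 ÷ 5.1926 ÷ 1.7954 × 94.301 ÷ 10.115 = 1.000010
Product ≈ 1 (deviation 0.001%, within rounding noise).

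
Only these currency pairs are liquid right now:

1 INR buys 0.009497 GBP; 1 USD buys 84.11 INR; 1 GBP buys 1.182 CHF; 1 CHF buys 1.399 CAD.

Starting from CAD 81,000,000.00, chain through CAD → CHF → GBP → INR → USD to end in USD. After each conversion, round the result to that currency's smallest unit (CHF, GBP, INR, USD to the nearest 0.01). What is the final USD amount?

CAD 81,000,000.00 ÷ 1.399 = CHF 57,898,498.93
CHF 57,898,498.93 ÷ 1.182 = GBP 48,983,501.63
GBP 48,983,501.63 ÷ 0.009497 = INR 5,157,786,841.11
INR 5,157,786,841.11 ÷ 84.11 = USD 61,321,921.78

USD 61,321,921.78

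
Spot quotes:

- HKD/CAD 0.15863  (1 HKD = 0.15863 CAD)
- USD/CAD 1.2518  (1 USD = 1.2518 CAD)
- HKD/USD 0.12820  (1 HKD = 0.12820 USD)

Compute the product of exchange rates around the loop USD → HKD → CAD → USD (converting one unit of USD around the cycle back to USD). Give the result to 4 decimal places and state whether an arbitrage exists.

Around USD → HKD → CAD → USD: 1 ÷ 0.12820 × 0.15863 ÷ 1.2518 = 0.988467
Product < 1; profitable direction is USD → CAD → HKD → USD.

0.9885 (arbitrage exists)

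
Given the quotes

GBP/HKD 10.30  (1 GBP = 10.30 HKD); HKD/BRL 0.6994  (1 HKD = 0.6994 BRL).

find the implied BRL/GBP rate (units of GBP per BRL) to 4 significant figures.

1 BRL ÷ 0.6994 = 1.4298 HKD
1.4298 HKD ÷ 10.30 = 0.138815 GBP

BRL/GBP = 0.1388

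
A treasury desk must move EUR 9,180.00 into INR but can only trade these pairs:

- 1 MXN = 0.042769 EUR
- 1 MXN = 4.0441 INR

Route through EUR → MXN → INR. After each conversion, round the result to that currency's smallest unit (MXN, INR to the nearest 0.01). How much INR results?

EUR 9,180.00 ÷ 0.042769 = MXN 214,641.45
MXN 214,641.45 × 4.0441 = INR 868,031.49

INR 868,031.49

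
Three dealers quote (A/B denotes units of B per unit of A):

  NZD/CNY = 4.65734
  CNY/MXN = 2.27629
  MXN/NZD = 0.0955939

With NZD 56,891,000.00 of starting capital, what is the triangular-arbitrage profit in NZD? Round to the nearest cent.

Profitable loop is NZD → CNY → MXN → NZD:
NZD 56,891,000.00 × 4.65734 = CNY 264,960,729.94
CNY 264,960,729.94 × 2.27629 = MXN 603,127,459.96
MXN 603,127,459.96 × 0.0955939 = NZD 57,655,306.09
Profit = NZD 57,655,306.09 − NZD 56,891,000.00

Profit: NZD 764,306.09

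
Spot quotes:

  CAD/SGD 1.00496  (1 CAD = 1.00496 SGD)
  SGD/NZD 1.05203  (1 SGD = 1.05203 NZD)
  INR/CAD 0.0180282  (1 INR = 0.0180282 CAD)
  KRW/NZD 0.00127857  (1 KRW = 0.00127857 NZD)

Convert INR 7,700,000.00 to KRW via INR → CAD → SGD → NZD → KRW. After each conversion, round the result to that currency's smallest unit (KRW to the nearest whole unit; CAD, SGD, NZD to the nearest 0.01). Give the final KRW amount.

INR 7,700,000.00 × 0.0180282 = CAD 138,817.14
CAD 138,817.14 × 1.00496 = SGD 139,505.67
SGD 139,505.67 × 1.05203 = NZD 146,764.15
NZD 146,764.15 ÷ 0.00127857 = KRW 114,787,732

KRW 114,787,732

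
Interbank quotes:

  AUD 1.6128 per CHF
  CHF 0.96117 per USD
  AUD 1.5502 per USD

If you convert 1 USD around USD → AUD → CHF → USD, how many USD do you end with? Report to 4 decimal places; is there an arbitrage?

Around USD → AUD → CHF → USD: 1 × 1.5502 ÷ 1.6128 ÷ 0.96117 = 1.000016
Product ≈ 1 (deviation 0.002%, within rounding noise).

1.0000 (no arbitrage)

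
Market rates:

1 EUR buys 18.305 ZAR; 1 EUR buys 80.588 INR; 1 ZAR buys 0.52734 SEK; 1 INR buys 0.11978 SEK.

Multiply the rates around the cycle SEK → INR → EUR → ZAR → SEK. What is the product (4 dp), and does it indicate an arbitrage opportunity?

Around SEK → INR → EUR → ZAR → SEK: 1 ÷ 0.11978 ÷ 80.588 × 18.305 × 0.52734 = 1.000013
Product ≈ 1 (deviation 0.001%, within rounding noise).

1.0000 (no arbitrage)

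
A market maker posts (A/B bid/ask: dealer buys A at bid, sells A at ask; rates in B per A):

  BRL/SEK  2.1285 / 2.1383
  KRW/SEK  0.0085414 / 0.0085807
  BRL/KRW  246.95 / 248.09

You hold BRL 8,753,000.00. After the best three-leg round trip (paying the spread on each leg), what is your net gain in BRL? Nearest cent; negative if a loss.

Net result: BRL -1,175.39 (no profitable arbitrage after spreads)

Best loop BRL → SEK → KRW → BRL:
BRL 8,753,000.00 × 2.1285 (sell BRL at bid) = SEK 18,630,760.50
SEK 18,630,760.50 ÷ 0.0085807 (buy KRW at ask) = KRW 2,171,240,167
KRW 2,171,240,167 ÷ 248.09 (buy BRL at ask) = BRL 8,751,824.61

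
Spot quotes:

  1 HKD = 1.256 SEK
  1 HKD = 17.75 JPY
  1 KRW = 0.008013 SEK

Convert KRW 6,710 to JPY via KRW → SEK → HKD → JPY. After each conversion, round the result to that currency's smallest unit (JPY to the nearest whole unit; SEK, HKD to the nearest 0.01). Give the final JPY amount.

KRW 6,710 × 0.008013 = SEK 53.77
SEK 53.77 ÷ 1.256 = HKD 42.81
HKD 42.81 × 17.75 = JPY 760

JPY 760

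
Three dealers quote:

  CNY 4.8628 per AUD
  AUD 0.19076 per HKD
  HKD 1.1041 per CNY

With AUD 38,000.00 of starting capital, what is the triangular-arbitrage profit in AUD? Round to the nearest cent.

Profit: AUD 919.36

Profitable loop is AUD → CNY → HKD → AUD:
AUD 38,000.00 × 4.8628 = CNY 184,786.40
CNY 184,786.40 × 1.1041 = HKD 204,022.66
HKD 204,022.66 × 0.19076 = AUD 38,919.36
Profit = AUD 38,919.36 − AUD 38,000.00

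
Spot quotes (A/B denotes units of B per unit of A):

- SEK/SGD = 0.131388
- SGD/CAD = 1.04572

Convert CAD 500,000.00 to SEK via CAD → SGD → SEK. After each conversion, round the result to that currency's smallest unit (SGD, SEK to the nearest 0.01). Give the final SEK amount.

SEK 3,639,141.02

CAD 500,000.00 ÷ 1.04572 = SGD 478,139.46
SGD 478,139.46 ÷ 0.131388 = SEK 3,639,141.02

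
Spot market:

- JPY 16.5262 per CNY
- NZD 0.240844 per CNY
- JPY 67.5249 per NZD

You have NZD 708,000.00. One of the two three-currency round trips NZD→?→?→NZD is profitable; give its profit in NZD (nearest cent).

Profitable loop is NZD → CNY → JPY → NZD:
NZD 708,000.00 ÷ 0.240844 = CNY 2,939,662.19
CNY 2,939,662.19 × 16.5262 = JPY 48,581,445
JPY 48,581,445 ÷ 67.5249 = NZD 719,459.71
Profit = NZD 719,459.71 − NZD 708,000.00

Profit: NZD 11,459.71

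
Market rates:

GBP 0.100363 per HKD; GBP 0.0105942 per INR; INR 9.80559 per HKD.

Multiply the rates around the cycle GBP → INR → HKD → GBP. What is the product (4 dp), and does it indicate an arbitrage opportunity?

0.9661 (arbitrage exists)

Around GBP → INR → HKD → GBP: 1 ÷ 0.0105942 ÷ 9.80559 × 0.100363 = 0.966121
Product < 1; profitable direction is GBP → HKD → INR → GBP.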